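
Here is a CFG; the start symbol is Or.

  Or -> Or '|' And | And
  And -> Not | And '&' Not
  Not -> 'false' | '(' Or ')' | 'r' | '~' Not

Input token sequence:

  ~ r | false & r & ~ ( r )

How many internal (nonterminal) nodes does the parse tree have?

[Or [Or [And [Not ~ [Not r]]]] | [And [And [And [Not false]] & [Not r]] & [Not ~ [Not ( [Or [And [Not r]]] )]]]]

15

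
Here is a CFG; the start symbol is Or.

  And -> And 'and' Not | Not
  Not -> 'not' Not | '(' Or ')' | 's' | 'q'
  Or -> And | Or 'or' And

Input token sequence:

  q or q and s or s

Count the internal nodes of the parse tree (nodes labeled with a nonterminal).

11

[Or [Or [Or [And [Not q]]] or [And [And [Not q]] and [Not s]]] or [And [Not s]]]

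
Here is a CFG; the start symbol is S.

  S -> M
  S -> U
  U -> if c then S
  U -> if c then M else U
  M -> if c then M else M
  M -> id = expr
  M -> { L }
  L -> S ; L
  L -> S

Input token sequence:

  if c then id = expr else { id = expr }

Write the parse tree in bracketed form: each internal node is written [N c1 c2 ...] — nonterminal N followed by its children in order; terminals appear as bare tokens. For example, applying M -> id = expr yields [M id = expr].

[S [M if c then [M id = expr] else [M { [L [S [M id = expr]]] }]]]

S
M
if c then M else M
if c then id = expr else M
if c then id = expr else { L }
if c then id = expr else { S }
if c then id = expr else { M }
if c then id = expr else { id = expr }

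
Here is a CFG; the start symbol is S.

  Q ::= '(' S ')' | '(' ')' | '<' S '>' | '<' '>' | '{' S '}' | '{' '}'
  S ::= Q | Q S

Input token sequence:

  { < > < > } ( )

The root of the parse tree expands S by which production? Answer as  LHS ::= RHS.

[S [Q { [S [Q < >] [S [Q < >]]] }] [S [Q ( )]]]

S ::= Q S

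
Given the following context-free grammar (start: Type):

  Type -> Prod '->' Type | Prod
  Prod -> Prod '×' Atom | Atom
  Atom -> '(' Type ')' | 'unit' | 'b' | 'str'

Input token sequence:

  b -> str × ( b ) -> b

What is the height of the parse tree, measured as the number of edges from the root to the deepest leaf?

[Type [Prod [Atom b]] -> [Type [Prod [Prod [Atom str]] × [Atom ( [Type [Prod [Atom b]]] )]] -> [Type [Prod [Atom b]]]]]

7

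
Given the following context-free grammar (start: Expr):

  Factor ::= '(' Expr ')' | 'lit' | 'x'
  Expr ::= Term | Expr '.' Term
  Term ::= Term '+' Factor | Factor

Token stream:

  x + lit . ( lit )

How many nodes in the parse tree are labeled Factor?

[Expr [Expr [Term [Term [Factor x]] + [Factor lit]]] . [Term [Factor ( [Expr [Term [Factor lit]]] )]]]

4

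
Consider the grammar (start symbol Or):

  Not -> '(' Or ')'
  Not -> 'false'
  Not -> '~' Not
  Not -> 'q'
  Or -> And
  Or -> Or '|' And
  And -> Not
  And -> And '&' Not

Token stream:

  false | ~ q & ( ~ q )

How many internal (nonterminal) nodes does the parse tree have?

[Or [Or [And [Not false]]] | [And [And [Not ~ [Not q]]] & [Not ( [Or [And [Not ~ [Not q]]]] )]]]

13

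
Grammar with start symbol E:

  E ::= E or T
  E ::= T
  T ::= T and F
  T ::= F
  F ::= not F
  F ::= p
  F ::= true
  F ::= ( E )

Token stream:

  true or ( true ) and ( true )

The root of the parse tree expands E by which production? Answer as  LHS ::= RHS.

[E [E [T [F true]]] or [T [T [F ( [E [T [F true]]] )]] and [F ( [E [T [F true]]] )]]]

E ::= E or T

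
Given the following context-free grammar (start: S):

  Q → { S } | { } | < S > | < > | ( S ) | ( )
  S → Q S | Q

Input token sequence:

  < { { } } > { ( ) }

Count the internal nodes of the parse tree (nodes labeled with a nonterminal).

10

[S [Q < [S [Q { [S [Q { }]] }]] >] [S [Q { [S [Q ( )]] }]]]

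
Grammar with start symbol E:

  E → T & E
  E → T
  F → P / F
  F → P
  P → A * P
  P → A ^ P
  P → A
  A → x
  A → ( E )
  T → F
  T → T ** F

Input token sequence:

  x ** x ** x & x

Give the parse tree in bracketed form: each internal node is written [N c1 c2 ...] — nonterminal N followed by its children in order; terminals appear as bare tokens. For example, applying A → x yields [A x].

[E [T [T [T [F [P [A x]]]] ** [F [P [A x]]]] ** [F [P [A x]]]] & [E [T [F [P [A x]]]]]]

E
T & E
T ** F & E
T ** F ** F & E
F ** F ** F & E
P ** F ** F & E
A ** F ** F & E
x ** F ** F & E
x ** P ** F & E
x ** A ** F & E
x ** x ** F & E
x ** x ** P & E
x ** x ** A & E
x ** x ** x & E
x ** x ** x & T
x ** x ** x & F
x ** x ** x & P
x ** x ** x & A
x ** x ** x & x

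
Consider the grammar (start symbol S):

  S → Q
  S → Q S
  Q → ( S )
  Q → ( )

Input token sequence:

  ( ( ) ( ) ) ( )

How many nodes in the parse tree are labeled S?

4

[S [Q ( [S [Q ( )] [S [Q ( )]]] )] [S [Q ( )]]]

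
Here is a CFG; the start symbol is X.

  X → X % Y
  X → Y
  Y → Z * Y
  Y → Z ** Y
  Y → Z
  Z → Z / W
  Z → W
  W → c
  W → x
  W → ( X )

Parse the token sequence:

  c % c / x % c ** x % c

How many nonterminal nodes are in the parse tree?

[X [X [X [X [Y [Z [W c]]]] % [Y [Z [Z [W c]] / [W x]]]] % [Y [Z [W c]] ** [Y [Z [W x]]]]] % [Y [Z [W c]]]]

21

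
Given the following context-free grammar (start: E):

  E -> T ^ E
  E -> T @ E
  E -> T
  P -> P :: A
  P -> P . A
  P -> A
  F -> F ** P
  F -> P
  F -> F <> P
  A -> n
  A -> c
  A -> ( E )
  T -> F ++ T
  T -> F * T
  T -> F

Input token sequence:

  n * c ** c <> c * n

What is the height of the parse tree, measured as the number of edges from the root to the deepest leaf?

8

[E [T [F [P [A n]]] * [T [F [F [F [P [A c]]] ** [P [A c]]] <> [P [A c]]] * [T [F [P [A n]]]]]]]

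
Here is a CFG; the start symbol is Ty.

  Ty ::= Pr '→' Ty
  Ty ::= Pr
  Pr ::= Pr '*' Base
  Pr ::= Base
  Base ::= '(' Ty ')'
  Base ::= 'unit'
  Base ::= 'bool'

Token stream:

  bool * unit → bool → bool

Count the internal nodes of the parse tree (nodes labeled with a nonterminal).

[Ty [Pr [Pr [Base bool]] * [Base unit]] → [Ty [Pr [Base bool]] → [Ty [Pr [Base bool]]]]]

11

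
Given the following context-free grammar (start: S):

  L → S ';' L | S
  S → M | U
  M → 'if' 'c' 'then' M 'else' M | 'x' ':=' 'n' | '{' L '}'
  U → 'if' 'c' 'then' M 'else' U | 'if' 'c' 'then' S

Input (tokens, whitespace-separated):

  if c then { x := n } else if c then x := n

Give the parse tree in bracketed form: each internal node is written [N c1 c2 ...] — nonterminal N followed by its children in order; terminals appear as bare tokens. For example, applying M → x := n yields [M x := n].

[S [U if c then [M { [L [S [M x := n]]] }] else [U if c then [S [M x := n]]]]]

S
U
if c then M else U
if c then { L } else U
if c then { S } else U
if c then { M } else U
if c then { x := n } else U
if c then { x := n } else if c then S
if c then { x := n } else if c then M
if c then { x := n } else if c then x := n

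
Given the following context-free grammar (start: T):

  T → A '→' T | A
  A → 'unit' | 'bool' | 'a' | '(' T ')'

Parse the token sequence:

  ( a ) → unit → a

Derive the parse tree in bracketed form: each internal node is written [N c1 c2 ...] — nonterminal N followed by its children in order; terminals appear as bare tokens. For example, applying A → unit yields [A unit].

T
A → T
( T ) → T
( A ) → T
( a ) → T
( a ) → A → T
( a ) → unit → T
( a ) → unit → A
( a ) → unit → a

[T [A ( [T [A a]] )] → [T [A unit] → [T [A a]]]]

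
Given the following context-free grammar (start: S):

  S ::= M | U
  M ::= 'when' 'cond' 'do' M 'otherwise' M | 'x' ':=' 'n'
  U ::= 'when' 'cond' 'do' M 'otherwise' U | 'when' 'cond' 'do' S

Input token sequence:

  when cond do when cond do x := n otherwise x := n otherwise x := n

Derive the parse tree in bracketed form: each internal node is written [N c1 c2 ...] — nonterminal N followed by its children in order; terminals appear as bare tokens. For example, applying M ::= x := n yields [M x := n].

[S [M when cond do [M when cond do [M x := n] otherwise [M x := n]] otherwise [M x := n]]]

S
M
when cond do M otherwise M
when cond do when cond do M otherwise M otherwise M
when cond do when cond do x := n otherwise M otherwise M
when cond do when cond do x := n otherwise x := n otherwise M
when cond do when cond do x := n otherwise x := n otherwise x := n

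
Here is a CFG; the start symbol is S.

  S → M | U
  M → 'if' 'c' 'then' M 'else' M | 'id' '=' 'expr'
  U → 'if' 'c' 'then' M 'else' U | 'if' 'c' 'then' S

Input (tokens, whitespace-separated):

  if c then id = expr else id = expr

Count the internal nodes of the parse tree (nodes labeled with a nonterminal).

4

[S [M if c then [M id = expr] else [M id = expr]]]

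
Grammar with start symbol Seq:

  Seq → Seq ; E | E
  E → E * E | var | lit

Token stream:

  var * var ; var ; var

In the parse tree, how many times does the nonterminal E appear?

5

[Seq [Seq [Seq [E [E var] * [E var]]] ; [E var]] ; [E var]]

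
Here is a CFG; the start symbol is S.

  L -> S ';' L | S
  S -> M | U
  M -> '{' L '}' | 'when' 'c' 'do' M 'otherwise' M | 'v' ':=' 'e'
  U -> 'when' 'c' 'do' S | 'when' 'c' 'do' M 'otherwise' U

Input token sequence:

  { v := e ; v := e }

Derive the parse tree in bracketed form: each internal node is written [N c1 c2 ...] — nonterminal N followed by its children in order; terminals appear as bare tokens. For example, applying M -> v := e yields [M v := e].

S
M
{ L }
{ S ; L }
{ M ; L }
{ v := e ; L }
{ v := e ; S }
{ v := e ; M }
{ v := e ; v := e }

[S [M { [L [S [M v := e]] ; [L [S [M v := e]]]] }]]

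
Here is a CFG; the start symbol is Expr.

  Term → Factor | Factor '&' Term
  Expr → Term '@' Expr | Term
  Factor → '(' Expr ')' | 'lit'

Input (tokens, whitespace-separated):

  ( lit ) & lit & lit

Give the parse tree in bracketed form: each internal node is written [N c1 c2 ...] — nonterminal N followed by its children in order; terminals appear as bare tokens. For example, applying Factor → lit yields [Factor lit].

Expr
Term
Factor & Term
( Expr ) & Term
( Term ) & Term
( Factor ) & Term
( lit ) & Term
( lit ) & Factor & Term
( lit ) & lit & Term
( lit ) & lit & Factor
( lit ) & lit & lit

[Expr [Term [Factor ( [Expr [Term [Factor lit]]] )] & [Term [Factor lit] & [Term [Factor lit]]]]]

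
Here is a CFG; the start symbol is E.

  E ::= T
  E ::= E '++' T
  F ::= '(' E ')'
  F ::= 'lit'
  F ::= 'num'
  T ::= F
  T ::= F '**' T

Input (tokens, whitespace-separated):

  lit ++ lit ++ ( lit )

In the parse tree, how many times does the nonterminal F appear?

4

[E [E [E [T [F lit]]] ++ [T [F lit]]] ++ [T [F ( [E [T [F lit]]] )]]]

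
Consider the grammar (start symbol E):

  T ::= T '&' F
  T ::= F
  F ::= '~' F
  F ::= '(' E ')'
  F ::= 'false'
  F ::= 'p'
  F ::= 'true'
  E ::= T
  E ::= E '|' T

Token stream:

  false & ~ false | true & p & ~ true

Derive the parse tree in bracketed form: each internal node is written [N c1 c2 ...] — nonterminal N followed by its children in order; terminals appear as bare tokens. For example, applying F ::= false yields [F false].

[E [E [T [T [F false]] & [F ~ [F false]]]] | [T [T [T [F true]] & [F p]] & [F ~ [F true]]]]

E
E | T
T | T
T & F | T
F & F | T
false & F | T
false & ~ F | T
false & ~ false | T
false & ~ false | T & F
false & ~ false | T & F & F
false & ~ false | F & F & F
false & ~ false | true & F & F
false & ~ false | true & p & F
false & ~ false | true & p & ~ F
false & ~ false | true & p & ~ true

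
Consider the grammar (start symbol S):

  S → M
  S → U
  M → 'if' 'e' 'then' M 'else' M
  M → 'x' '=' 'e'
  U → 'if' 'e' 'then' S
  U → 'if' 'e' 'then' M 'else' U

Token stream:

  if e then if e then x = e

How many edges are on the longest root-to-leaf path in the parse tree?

6

[S [U if e then [S [U if e then [S [M x = e]]]]]]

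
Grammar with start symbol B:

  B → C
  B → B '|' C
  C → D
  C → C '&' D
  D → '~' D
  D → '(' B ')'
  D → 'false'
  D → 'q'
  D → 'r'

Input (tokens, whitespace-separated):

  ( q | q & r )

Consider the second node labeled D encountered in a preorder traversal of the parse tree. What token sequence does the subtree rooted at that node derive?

q

[B [C [D ( [B [B [C [D q]]] | [C [C [D q]] & [D r]]] )]]]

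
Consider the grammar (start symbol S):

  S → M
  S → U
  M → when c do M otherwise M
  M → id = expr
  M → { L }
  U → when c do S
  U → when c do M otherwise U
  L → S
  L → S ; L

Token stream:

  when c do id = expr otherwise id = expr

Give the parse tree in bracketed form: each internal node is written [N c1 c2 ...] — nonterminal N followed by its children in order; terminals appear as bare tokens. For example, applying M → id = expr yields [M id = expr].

S
M
when c do M otherwise M
when c do id = expr otherwise M
when c do id = expr otherwise id = expr

[S [M when c do [M id = expr] otherwise [M id = expr]]]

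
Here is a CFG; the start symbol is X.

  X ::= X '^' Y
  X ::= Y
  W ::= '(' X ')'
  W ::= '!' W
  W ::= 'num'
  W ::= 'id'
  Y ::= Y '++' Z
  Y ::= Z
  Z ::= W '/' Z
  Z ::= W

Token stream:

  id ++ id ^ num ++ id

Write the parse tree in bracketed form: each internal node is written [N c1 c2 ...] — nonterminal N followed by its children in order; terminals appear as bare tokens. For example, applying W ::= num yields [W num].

X
X ^ Y
Y ^ Y
Y ++ Z ^ Y
Z ++ Z ^ Y
W ++ Z ^ Y
id ++ Z ^ Y
id ++ W ^ Y
id ++ id ^ Y
id ++ id ^ Y ++ Z
id ++ id ^ Z ++ Z
id ++ id ^ W ++ Z
id ++ id ^ num ++ Z
id ++ id ^ num ++ W
id ++ id ^ num ++ id

[X [X [Y [Y [Z [W id]]] ++ [Z [W id]]]] ^ [Y [Y [Z [W num]]] ++ [Z [W id]]]]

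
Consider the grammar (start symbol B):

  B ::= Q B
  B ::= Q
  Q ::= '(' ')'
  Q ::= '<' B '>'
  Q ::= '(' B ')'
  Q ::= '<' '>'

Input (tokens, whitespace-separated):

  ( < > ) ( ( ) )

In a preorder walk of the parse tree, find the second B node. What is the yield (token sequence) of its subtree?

[B [Q ( [B [Q < >]] )] [B [Q ( [B [Q ( )]] )]]]

< >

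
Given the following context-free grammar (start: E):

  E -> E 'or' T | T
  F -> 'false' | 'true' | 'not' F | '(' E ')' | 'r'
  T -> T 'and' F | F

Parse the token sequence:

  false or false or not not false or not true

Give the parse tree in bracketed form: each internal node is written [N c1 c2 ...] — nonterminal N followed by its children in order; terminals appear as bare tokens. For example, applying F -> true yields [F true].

[E [E [E [E [T [F false]]] or [T [F false]]] or [T [F not [F not [F false]]]]] or [T [F not [F true]]]]

E
E or T
E or T or T
E or T or T or T
T or T or T or T
F or T or T or T
false or T or T or T
false or F or T or T
false or false or T or T
false or false or F or T
false or false or not F or T
false or false or not not F or T
false or false or not not false or T
false or false or not not false or F
false or false or not not false or not F
false or false or not not false or not true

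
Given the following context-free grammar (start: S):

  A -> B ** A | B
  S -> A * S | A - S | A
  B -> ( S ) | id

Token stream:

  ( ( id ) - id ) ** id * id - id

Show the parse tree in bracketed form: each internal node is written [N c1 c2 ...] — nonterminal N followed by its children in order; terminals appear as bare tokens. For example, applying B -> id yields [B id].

[S [A [B ( [S [A [B ( [S [A [B id]]] )]] - [S [A [B id]]]] )] ** [A [B id]]] * [S [A [B id]] - [S [A [B id]]]]]

S
A * S
B ** A * S
( S ) ** A * S
( A - S ) ** A * S
( B - S ) ** A * S
( ( S ) - S ) ** A * S
( ( A ) - S ) ** A * S
( ( B ) - S ) ** A * S
( ( id ) - S ) ** A * S
( ( id ) - A ) ** A * S
( ( id ) - B ) ** A * S
( ( id ) - id ) ** A * S
( ( id ) - id ) ** B * S
( ( id ) - id ) ** id * S
( ( id ) - id ) ** id * A - S
( ( id ) - id ) ** id * B - S
( ( id ) - id ) ** id * id - S
( ( id ) - id ) ** id * id - A
( ( id ) - id ) ** id * id - B
( ( id ) - id ) ** id * id - id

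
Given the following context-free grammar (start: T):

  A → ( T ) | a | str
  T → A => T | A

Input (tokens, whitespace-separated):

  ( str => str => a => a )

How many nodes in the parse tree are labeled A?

[T [A ( [T [A str] => [T [A str] => [T [A a] => [T [A a]]]]] )]]

5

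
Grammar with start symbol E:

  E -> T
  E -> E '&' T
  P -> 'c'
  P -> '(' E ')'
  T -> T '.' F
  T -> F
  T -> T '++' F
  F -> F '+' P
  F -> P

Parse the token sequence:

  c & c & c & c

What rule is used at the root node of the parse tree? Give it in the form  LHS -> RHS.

E -> E '&' T

[E [E [E [E [T [F [P c]]]] & [T [F [P c]]]] & [T [F [P c]]]] & [T [F [P c]]]]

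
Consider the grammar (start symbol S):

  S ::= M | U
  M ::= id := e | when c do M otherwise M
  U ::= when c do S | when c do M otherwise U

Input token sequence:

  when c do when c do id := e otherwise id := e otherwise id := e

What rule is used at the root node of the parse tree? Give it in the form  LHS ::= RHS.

[S [M when c do [M when c do [M id := e] otherwise [M id := e]] otherwise [M id := e]]]

S ::= M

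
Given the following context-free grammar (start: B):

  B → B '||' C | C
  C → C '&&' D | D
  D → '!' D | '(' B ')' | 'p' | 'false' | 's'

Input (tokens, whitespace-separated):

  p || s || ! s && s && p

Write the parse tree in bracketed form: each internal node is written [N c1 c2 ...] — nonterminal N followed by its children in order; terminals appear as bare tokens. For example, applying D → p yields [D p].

B
B || C
B || C || C
C || C || C
D || C || C
p || C || C
p || D || C
p || s || C
p || s || C && D
p || s || C && D && D
p || s || D && D && D
p || s || ! D && D && D
p || s || ! s && D && D
p || s || ! s && s && D
p || s || ! s && s && p

[B [B [B [C [D p]]] || [C [D s]]] || [C [C [C [D ! [D s]]] && [D s]] && [D p]]]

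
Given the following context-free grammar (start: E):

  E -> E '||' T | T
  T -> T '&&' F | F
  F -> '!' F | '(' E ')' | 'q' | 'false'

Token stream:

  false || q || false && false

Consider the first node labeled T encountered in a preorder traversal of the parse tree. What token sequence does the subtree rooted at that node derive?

false

[E [E [E [T [F false]]] || [T [F q]]] || [T [T [F false]] && [F false]]]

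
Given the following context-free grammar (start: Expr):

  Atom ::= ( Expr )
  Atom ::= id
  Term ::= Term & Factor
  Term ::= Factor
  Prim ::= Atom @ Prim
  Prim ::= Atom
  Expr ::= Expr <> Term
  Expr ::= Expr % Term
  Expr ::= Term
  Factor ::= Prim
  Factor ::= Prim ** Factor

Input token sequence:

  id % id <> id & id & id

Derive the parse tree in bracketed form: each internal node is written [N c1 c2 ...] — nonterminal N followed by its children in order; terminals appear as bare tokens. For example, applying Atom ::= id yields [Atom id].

[Expr [Expr [Expr [Term [Factor [Prim [Atom id]]]]] % [Term [Factor [Prim [Atom id]]]]] <> [Term [Term [Term [Factor [Prim [Atom id]]]] & [Factor [Prim [Atom id]]]] & [Factor [Prim [Atom id]]]]]

Expr
Expr <> Term
Expr % Term <> Term
Term % Term <> Term
Factor % Term <> Term
Prim % Term <> Term
Atom % Term <> Term
id % Term <> Term
id % Factor <> Term
id % Prim <> Term
id % Atom <> Term
id % id <> Term
id % id <> Term & Factor
id % id <> Term & Factor & Factor
id % id <> Factor & Factor & Factor
id % id <> Prim & Factor & Factor
id % id <> Atom & Factor & Factor
id % id <> id & Factor & Factor
id % id <> id & Prim & Factor
id % id <> id & Atom & Factor
id % id <> id & id & Factor
id % id <> id & id & Prim
id % id <> id & id & Atom
id % id <> id & id & id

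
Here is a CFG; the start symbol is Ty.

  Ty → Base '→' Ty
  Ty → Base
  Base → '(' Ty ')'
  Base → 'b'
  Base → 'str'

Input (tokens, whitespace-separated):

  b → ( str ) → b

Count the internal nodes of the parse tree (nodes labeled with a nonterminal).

8

[Ty [Base b] → [Ty [Base ( [Ty [Base str]] )] → [Ty [Base b]]]]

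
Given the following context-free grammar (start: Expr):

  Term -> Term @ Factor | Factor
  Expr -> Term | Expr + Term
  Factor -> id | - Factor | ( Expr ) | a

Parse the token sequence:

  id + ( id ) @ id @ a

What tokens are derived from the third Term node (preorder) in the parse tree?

[Expr [Expr [Term [Factor id]]] + [Term [Term [Term [Factor ( [Expr [Term [Factor id]]] )]] @ [Factor id]] @ [Factor a]]]

( id ) @ id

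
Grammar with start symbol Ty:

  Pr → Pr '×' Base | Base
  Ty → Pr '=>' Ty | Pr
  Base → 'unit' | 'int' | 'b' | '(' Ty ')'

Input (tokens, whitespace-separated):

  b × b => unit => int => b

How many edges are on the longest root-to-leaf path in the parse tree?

[Ty [Pr [Pr [Base b]] × [Base b]] => [Ty [Pr [Base unit]] => [Ty [Pr [Base int]] => [Ty [Pr [Base b]]]]]]

6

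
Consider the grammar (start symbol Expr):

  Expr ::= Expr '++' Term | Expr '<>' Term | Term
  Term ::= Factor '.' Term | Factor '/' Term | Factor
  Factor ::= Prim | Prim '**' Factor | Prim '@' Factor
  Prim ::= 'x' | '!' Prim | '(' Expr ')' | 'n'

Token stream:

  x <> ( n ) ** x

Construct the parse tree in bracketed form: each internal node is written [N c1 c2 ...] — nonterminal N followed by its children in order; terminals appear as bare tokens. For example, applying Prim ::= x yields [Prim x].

Expr
Expr <> Term
Term <> Term
Factor <> Term
Prim <> Term
x <> Term
x <> Factor
x <> Prim ** Factor
x <> ( Expr ) ** Factor
x <> ( Term ) ** Factor
x <> ( Factor ) ** Factor
x <> ( Prim ) ** Factor
x <> ( n ) ** Factor
x <> ( n ) ** Prim
x <> ( n ) ** x

[Expr [Expr [Term [Factor [Prim x]]]] <> [Term [Factor [Prim ( [Expr [Term [Factor [Prim n]]]] )] ** [Factor [Prim x]]]]]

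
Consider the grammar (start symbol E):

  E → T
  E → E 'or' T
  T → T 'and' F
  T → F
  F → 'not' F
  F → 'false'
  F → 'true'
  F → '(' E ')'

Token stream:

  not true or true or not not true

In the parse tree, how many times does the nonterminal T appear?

[E [E [E [T [F not [F true]]]] or [T [F true]]] or [T [F not [F not [F true]]]]]

3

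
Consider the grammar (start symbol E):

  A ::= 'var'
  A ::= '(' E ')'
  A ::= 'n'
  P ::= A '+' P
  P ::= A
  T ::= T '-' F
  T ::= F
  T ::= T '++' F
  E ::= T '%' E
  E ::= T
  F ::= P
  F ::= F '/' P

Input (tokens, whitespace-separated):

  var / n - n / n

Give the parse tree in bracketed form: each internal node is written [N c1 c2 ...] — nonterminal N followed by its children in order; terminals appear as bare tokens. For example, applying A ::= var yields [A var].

E
T
T - F
F - F
F / P - F
P / P - F
A / P - F
var / P - F
var / A - F
var / n - F
var / n - F / P
var / n - P / P
var / n - A / P
var / n - n / P
var / n - n / A
var / n - n / n

[E [T [T [F [F [P [A var]]] / [P [A n]]]] - [F [F [P [A n]]] / [P [A n]]]]]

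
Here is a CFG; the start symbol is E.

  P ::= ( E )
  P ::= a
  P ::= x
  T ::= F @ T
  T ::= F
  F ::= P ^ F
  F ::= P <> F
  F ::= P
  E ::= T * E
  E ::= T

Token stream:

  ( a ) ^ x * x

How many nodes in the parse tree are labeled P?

[E [T [F [P ( [E [T [F [P a]]]] )] ^ [F [P x]]]] * [E [T [F [P x]]]]]

4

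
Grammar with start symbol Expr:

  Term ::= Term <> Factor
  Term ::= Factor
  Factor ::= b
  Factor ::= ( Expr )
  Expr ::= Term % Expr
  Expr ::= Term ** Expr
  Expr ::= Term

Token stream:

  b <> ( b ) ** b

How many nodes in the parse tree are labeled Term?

4

[Expr [Term [Term [Factor b]] <> [Factor ( [Expr [Term [Factor b]]] )]] ** [Expr [Term [Factor b]]]]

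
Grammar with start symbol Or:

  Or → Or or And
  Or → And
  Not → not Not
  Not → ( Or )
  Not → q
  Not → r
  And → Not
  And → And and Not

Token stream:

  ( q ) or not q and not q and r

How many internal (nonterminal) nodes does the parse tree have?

[Or [Or [And [Not ( [Or [And [Not q]]] )]]] or [And [And [And [Not not [Not q]]] and [Not not [Not q]]] and [Not r]]]

15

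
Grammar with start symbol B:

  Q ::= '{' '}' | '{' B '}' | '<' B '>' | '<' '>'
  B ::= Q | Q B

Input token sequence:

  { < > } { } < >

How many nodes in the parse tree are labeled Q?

[B [Q { [B [Q < >]] }] [B [Q { }] [B [Q < >]]]]

4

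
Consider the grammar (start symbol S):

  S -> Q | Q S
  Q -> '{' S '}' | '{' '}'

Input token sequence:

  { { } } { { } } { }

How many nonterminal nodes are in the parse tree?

[S [Q { [S [Q { }]] }] [S [Q { [S [Q { }]] }] [S [Q { }]]]]

10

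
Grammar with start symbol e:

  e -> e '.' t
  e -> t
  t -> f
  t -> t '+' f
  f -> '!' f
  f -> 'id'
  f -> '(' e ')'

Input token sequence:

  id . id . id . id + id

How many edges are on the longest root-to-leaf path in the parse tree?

6

[e [e [e [e [t [f id]]] . [t [f id]]] . [t [f id]]] . [t [t [f id]] + [f id]]]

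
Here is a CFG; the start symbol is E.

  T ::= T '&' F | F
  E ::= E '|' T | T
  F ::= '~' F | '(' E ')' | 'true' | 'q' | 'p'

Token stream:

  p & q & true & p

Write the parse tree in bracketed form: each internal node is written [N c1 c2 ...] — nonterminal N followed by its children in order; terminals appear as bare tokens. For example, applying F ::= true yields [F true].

E
T
T & F
T & F & F
T & F & F & F
F & F & F & F
p & F & F & F
p & q & F & F
p & q & true & F
p & q & true & p

[E [T [T [T [T [F p]] & [F q]] & [F true]] & [F p]]]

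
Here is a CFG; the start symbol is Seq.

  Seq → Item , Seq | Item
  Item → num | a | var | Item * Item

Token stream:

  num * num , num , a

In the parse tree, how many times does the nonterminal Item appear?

5

[Seq [Item [Item num] * [Item num]] , [Seq [Item num] , [Seq [Item a]]]]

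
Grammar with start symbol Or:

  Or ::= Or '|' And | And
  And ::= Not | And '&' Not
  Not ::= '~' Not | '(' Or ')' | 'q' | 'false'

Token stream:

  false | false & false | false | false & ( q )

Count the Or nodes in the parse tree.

[Or [Or [Or [Or [And [Not false]]] | [And [And [Not false]] & [Not false]]] | [And [Not false]]] | [And [And [Not false]] & [Not ( [Or [And [Not q]]] )]]]

5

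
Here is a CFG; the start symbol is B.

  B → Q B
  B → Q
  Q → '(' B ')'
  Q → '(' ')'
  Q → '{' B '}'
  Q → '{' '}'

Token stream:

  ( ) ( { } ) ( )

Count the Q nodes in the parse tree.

[B [Q ( )] [B [Q ( [B [Q { }]] )] [B [Q ( )]]]]

4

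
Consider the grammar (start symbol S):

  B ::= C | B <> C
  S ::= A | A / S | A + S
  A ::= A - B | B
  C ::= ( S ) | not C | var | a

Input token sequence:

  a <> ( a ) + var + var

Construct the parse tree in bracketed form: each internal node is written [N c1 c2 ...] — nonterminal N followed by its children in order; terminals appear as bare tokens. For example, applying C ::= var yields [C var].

[S [A [B [B [C a]] <> [C ( [S [A [B [C a]]]] )]]] + [S [A [B [C var]]] + [S [A [B [C var]]]]]]

S
A + S
B + S
B <> C + S
C <> C + S
a <> C + S
a <> ( S ) + S
a <> ( A ) + S
a <> ( B ) + S
a <> ( C ) + S
a <> ( a ) + S
a <> ( a ) + A + S
a <> ( a ) + B + S
a <> ( a ) + C + S
a <> ( a ) + var + S
a <> ( a ) + var + A
a <> ( a ) + var + B
a <> ( a ) + var + C
a <> ( a ) + var + var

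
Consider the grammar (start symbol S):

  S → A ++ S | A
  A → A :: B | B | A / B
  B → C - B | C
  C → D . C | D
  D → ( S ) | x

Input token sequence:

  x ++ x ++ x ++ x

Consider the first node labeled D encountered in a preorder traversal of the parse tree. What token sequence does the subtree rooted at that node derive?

x

[S [A [B [C [D x]]]] ++ [S [A [B [C [D x]]]] ++ [S [A [B [C [D x]]]] ++ [S [A [B [C [D x]]]]]]]]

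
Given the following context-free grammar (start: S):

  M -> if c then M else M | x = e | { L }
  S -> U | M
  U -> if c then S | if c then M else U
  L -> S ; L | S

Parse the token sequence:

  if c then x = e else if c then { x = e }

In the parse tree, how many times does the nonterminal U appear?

[S [U if c then [M x = e] else [U if c then [S [M { [L [S [M x = e]]] }]]]]]

2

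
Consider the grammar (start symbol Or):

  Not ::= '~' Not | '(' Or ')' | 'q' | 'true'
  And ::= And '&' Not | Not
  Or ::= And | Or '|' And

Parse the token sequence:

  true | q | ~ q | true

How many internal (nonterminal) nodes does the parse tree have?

[Or [Or [Or [Or [And [Not true]]] | [And [Not q]]] | [And [Not ~ [Not q]]]] | [And [Not true]]]

13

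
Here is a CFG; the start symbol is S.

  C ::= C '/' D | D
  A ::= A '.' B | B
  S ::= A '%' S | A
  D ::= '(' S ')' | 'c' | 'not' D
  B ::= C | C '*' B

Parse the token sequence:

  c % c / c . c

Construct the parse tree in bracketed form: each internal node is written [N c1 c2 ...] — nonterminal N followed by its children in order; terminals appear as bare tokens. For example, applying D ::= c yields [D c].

[S [A [B [C [D c]]]] % [S [A [A [B [C [C [D c]] / [D c]]]] . [B [C [D c]]]]]]

S
A % S
B % S
C % S
D % S
c % S
c % A
c % A . B
c % B . B
c % C . B
c % C / D . B
c % D / D . B
c % c / D . B
c % c / c . B
c % c / c . C
c % c / c . D
c % c / c . c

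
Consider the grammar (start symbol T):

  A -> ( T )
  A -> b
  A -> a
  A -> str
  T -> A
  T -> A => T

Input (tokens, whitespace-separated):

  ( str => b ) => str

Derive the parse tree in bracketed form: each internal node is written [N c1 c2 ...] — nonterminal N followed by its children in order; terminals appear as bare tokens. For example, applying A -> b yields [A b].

T
A => T
( T ) => T
( A => T ) => T
( str => T ) => T
( str => A ) => T
( str => b ) => T
( str => b ) => A
( str => b ) => str

[T [A ( [T [A str] => [T [A b]]] )] => [T [A str]]]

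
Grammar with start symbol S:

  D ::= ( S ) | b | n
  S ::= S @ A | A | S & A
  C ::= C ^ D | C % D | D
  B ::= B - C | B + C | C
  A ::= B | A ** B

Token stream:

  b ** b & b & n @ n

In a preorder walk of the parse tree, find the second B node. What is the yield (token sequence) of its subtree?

b

[S [S [S [S [A [A [B [C [D b]]]] ** [B [C [D b]]]]] & [A [B [C [D b]]]]] & [A [B [C [D n]]]]] @ [A [B [C [D n]]]]]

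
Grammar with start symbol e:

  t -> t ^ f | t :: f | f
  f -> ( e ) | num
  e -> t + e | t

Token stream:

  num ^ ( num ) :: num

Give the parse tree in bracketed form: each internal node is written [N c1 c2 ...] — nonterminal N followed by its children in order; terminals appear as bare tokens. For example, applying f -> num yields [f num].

e
t
t :: f
t ^ f :: f
f ^ f :: f
num ^ f :: f
num ^ ( e ) :: f
num ^ ( t ) :: f
num ^ ( f ) :: f
num ^ ( num ) :: f
num ^ ( num ) :: num

[e [t [t [t [f num]] ^ [f ( [e [t [f num]]] )]] :: [f num]]]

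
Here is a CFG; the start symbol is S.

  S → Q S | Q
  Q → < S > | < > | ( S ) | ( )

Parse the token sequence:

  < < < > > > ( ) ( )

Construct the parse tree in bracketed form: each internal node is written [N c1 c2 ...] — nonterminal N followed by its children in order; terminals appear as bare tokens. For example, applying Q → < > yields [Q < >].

S
Q S
< S > S
< Q > S
< < S > > S
< < Q > > S
< < < > > > S
< < < > > > Q S
< < < > > > ( ) S
< < < > > > ( ) Q
< < < > > > ( ) ( )

[S [Q < [S [Q < [S [Q < >]] >]] >] [S [Q ( )] [S [Q ( )]]]]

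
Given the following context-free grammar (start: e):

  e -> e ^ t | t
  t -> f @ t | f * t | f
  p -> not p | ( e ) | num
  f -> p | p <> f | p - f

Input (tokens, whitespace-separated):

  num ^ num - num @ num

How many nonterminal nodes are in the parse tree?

13

[e [e [t [f [p num]]]] ^ [t [f [p num] - [f [p num]]] @ [t [f [p num]]]]]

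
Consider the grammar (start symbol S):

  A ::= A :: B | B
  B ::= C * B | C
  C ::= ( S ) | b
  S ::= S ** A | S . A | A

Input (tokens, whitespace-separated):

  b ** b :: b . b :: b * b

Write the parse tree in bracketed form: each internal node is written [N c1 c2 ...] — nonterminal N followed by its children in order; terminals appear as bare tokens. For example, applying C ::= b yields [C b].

S
S . A
S ** A . A
A ** A . A
B ** A . A
C ** A . A
b ** A . A
b ** A :: B . A
b ** B :: B . A
b ** C :: B . A
b ** b :: B . A
b ** b :: C . A
b ** b :: b . A
b ** b :: b . A :: B
b ** b :: b . B :: B
b ** b :: b . C :: B
b ** b :: b . b :: B
b ** b :: b . b :: C * B
b ** b :: b . b :: b * B
b ** b :: b . b :: b * C
b ** b :: b . b :: b * b

[S [S [S [A [B [C b]]]] ** [A [A [B [C b]]] :: [B [C b]]]] . [A [A [B [C b]]] :: [B [C b] * [B [C b]]]]]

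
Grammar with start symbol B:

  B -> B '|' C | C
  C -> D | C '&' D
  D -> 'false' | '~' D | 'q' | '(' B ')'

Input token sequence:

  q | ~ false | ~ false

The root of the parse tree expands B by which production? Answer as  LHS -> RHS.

B -> B '|' C

[B [B [B [C [D q]]] | [C [D ~ [D false]]]] | [C [D ~ [D false]]]]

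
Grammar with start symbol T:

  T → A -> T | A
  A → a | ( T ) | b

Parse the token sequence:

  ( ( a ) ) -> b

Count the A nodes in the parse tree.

[T [A ( [T [A ( [T [A a]] )]] )] -> [T [A b]]]

4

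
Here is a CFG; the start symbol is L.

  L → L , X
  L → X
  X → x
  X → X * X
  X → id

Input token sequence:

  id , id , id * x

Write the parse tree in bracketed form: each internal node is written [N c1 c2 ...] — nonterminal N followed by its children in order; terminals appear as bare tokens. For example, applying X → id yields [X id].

L
L , X
L , X , X
X , X , X
id , X , X
id , id , X
id , id , X * X
id , id , id * X
id , id , id * x

[L [L [L [X id]] , [X id]] , [X [X id] * [X x]]]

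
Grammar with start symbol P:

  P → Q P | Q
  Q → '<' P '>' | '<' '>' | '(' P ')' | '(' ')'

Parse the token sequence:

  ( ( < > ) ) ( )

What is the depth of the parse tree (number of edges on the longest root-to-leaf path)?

[P [Q ( [P [Q ( [P [Q < >]] )]] )] [P [Q ( )]]]

6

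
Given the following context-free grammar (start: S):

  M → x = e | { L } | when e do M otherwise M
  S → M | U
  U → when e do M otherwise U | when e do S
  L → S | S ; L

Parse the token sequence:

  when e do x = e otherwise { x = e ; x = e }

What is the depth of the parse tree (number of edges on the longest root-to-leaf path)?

7

[S [M when e do [M x = e] otherwise [M { [L [S [M x = e]] ; [L [S [M x = e]]]] }]]]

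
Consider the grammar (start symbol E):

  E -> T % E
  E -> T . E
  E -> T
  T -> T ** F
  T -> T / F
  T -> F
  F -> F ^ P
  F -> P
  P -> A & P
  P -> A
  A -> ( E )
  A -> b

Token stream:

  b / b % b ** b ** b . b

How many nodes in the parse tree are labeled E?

[E [T [T [F [P [A b]]]] / [F [P [A b]]]] % [E [T [T [T [F [P [A b]]]] ** [F [P [A b]]]] ** [F [P [A b]]]] . [E [T [F [P [A b]]]]]]]

3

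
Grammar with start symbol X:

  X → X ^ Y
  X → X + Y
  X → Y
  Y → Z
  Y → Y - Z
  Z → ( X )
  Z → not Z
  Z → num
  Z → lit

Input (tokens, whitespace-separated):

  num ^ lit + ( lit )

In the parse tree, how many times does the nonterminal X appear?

4

[X [X [X [Y [Z num]]] ^ [Y [Z lit]]] + [Y [Z ( [X [Y [Z lit]]] )]]]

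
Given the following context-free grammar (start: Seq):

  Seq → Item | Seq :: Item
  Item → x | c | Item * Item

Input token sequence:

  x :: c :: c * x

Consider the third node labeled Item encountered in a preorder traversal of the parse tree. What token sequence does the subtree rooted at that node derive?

[Seq [Seq [Seq [Item x]] :: [Item c]] :: [Item [Item c] * [Item x]]]

c * x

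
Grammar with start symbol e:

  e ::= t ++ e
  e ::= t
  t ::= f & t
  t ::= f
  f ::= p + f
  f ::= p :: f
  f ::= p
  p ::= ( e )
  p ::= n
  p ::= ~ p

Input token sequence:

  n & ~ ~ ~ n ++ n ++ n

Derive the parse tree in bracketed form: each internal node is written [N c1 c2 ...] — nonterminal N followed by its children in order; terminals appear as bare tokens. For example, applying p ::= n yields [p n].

[e [t [f [p n]] & [t [f [p ~ [p ~ [p ~ [p n]]]]]]] ++ [e [t [f [p n]]] ++ [e [t [f [p n]]]]]]

e
t ++ e
f & t ++ e
p & t ++ e
n & t ++ e
n & f ++ e
n & p ++ e
n & ~ p ++ e
n & ~ ~ p ++ e
n & ~ ~ ~ p ++ e
n & ~ ~ ~ n ++ e
n & ~ ~ ~ n ++ t ++ e
n & ~ ~ ~ n ++ f ++ e
n & ~ ~ ~ n ++ p ++ e
n & ~ ~ ~ n ++ n ++ e
n & ~ ~ ~ n ++ n ++ t
n & ~ ~ ~ n ++ n ++ f
n & ~ ~ ~ n ++ n ++ p
n & ~ ~ ~ n ++ n ++ n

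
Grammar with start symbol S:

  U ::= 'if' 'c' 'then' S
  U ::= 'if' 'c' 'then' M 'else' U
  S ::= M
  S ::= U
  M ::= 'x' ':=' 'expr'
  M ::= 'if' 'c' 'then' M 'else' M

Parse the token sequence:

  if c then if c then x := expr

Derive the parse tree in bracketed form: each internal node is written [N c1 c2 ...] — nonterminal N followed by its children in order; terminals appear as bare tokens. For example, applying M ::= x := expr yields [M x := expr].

[S [U if c then [S [U if c then [S [M x := expr]]]]]]

S
U
if c then S
if c then U
if c then if c then S
if c then if c then M
if c then if c then x := expr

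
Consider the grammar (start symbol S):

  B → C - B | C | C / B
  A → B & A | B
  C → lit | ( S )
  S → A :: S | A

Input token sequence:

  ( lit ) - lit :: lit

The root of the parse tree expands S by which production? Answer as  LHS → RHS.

[S [A [B [C ( [S [A [B [C lit]]]] )] - [B [C lit]]]] :: [S [A [B [C lit]]]]]

S → A :: S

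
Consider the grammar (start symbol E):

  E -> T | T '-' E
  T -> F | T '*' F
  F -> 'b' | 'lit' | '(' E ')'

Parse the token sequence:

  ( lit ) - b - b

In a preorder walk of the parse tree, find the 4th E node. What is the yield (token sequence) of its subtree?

b

[E [T [F ( [E [T [F lit]]] )]] - [E [T [F b]] - [E [T [F b]]]]]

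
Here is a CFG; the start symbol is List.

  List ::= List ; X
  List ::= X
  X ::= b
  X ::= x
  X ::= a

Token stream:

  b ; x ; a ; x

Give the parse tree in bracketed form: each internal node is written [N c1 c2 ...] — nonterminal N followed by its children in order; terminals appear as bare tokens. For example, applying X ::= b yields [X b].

List
List ; X
List ; X ; X
List ; X ; X ; X
X ; X ; X ; X
b ; X ; X ; X
b ; x ; X ; X
b ; x ; a ; X
b ; x ; a ; x

[List [List [List [List [X b]] ; [X x]] ; [X a]] ; [X x]]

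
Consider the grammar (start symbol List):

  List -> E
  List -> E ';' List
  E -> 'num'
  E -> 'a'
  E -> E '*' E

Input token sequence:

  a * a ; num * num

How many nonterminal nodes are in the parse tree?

[List [E [E a] * [E a]] ; [List [E [E num] * [E num]]]]

8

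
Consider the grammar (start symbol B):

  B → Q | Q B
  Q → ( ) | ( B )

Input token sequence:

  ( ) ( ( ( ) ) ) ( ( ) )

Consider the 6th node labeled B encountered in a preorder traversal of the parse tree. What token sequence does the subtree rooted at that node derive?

[B [Q ( )] [B [Q ( [B [Q ( [B [Q ( )]] )]] )] [B [Q ( [B [Q ( )]] )]]]]

( )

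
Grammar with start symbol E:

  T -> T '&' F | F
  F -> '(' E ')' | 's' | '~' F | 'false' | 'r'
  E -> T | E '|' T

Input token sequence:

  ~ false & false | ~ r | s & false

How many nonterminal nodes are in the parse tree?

15

[E [E [E [T [T [F ~ [F false]]] & [F false]]] | [T [F ~ [F r]]]] | [T [T [F s]] & [F false]]]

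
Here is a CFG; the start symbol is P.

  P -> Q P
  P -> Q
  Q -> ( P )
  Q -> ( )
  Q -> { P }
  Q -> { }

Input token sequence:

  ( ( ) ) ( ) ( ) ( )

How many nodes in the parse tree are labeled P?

[P [Q ( [P [Q ( )]] )] [P [Q ( )] [P [Q ( )] [P [Q ( )]]]]]

5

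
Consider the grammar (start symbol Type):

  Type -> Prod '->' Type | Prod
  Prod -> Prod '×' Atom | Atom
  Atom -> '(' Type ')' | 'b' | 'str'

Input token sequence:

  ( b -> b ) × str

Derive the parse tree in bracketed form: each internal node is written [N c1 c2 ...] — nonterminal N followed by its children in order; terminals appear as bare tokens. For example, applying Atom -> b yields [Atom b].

[Type [Prod [Prod [Atom ( [Type [Prod [Atom b]] -> [Type [Prod [Atom b]]]] )]] × [Atom str]]]

Type
Prod
Prod × Atom
Atom × Atom
( Type ) × Atom
( Prod -> Type ) × Atom
( Atom -> Type ) × Atom
( b -> Type ) × Atom
( b -> Prod ) × Atom
( b -> Atom ) × Atom
( b -> b ) × Atom
( b -> b ) × str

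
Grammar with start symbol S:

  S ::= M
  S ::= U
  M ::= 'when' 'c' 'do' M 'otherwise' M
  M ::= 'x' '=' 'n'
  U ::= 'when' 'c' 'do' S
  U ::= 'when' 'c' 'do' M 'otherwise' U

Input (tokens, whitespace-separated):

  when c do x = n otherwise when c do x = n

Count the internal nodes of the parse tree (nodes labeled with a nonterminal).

[S [U when c do [M x = n] otherwise [U when c do [S [M x = n]]]]]

6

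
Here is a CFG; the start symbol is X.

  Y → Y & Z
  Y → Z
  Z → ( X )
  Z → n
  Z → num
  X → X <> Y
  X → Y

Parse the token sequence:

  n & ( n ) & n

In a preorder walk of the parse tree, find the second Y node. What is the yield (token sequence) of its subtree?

n & ( n )

[X [Y [Y [Y [Z n]] & [Z ( [X [Y [Z n]]] )]] & [Z n]]]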